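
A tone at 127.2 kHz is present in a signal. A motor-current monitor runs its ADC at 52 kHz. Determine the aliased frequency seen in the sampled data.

127.2 kHz mod fs = 23.2 kHz.
23.2 kHz ≤ fs/2 = 26 kHz, appears at 23.2 kHz.

23.2 kHz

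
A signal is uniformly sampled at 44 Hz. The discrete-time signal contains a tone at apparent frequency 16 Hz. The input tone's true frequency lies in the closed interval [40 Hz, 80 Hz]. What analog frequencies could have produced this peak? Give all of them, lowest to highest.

60 Hz, 72 Hz

Frequencies that alias to 16 Hz are k·fs ± 16 Hz for integer k ≥ 0.
k=0: 16 Hz.
k=1: 28 Hz, 60 Hz.
k=2: 72 Hz, 104 Hz.
k=3: 116 Hz, 148 Hz.
Within [40 Hz, 80 Hz]: 60 Hz, 72 Hz.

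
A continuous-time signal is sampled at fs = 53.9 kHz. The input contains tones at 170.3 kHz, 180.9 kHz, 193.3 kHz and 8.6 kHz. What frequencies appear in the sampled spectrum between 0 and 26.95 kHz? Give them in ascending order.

8.6 kHz, 19.2 kHz, 22.3 kHz

fs/2 = 26.95 kHz.
170.3 kHz mod fs = 8.6 kHz.
8.6 kHz ≤ fs/2 = 26.95 kHz, appears at 8.6 kHz.
180.9 kHz mod fs = 19.2 kHz.
19.2 kHz ≤ fs/2 = 26.95 kHz, appears at 19.2 kHz.
193.3 kHz mod fs = 31.6 kHz.
31.6 kHz > fs/2 = 26.95 kHz, folds to fs − 31.6 kHz = 22.3 kHz.
8.6 kHz ≤ fs/2 = 26.95 kHz, passes unchanged.
Distinct values: {8.6 kHz, 19.2 kHz, 22.3 kHz}.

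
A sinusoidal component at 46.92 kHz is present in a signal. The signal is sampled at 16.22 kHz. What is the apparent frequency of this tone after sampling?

46.92 kHz mod fs = 14.48 kHz.
14.48 kHz > fs/2 = 8.11 kHz, folds to fs − 14.48 kHz = 1.74 kHz.

1.74 kHz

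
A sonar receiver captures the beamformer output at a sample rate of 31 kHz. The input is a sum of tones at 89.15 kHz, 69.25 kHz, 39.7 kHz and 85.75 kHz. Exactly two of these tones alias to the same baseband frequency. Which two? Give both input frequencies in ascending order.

fs/2 = 15.5 kHz.
89.15 kHz mod fs = 27.15 kHz.
27.15 kHz > fs/2 = 15.5 kHz, folds to fs − 27.15 kHz = 3.85 kHz.
69.25 kHz mod fs = 7.25 kHz.
7.25 kHz ≤ fs/2 = 15.5 kHz, appears at 7.25 kHz.
39.7 kHz mod fs = 8.7 kHz.
8.7 kHz ≤ fs/2 = 15.5 kHz, appears at 8.7 kHz.
85.75 kHz mod fs = 23.75 kHz.
23.75 kHz > fs/2 = 15.5 kHz, folds to fs − 23.75 kHz = 7.25 kHz.
69.25 kHz and 85.75 kHz both map to 7.25 kHz.

69.25 kHz, 85.75 kHz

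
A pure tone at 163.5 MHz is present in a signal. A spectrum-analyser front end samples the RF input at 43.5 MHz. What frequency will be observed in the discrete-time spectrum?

163.5 MHz mod fs = 33 MHz.
33 MHz > fs/2 = 21.75 MHz, folds to fs − 33 MHz = 10.5 MHz.

10.5 MHz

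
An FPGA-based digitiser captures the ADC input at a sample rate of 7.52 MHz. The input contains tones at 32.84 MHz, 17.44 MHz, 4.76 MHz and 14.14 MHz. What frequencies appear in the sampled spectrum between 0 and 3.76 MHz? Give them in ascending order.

fs/2 = 3.76 MHz.
32.84 MHz mod fs = 2.76 MHz.
2.76 MHz ≤ fs/2 = 3.76 MHz, appears at 2.76 MHz.
17.44 MHz mod fs = 2.4 MHz.
2.4 MHz ≤ fs/2 = 3.76 MHz, appears at 2.4 MHz.
4.76 MHz > fs/2 = 3.76 MHz, folds to fs − 4.76 MHz = 2.76 MHz.
14.14 MHz mod fs = 6.62 MHz.
6.62 MHz > fs/2 = 3.76 MHz, folds to fs − 6.62 MHz = 0.9 MHz.
Distinct values: {0.9 MHz, 2.4 MHz, 2.76 MHz}.

0.9 MHz, 2.4 MHz, 2.76 MHz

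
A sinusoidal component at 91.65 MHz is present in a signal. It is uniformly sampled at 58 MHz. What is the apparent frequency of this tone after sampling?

24.35 MHz

91.65 MHz mod fs = 33.65 MHz.
33.65 MHz > fs/2 = 29 MHz, folds to fs − 33.65 MHz = 24.35 MHz.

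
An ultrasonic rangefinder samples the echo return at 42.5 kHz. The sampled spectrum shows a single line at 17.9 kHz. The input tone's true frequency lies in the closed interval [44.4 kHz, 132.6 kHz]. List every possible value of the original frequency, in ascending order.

Frequencies that alias to 17.9 kHz are k·fs ± 17.9 kHz for integer k ≥ 0.
k=0: 17.9 kHz.
k=1: 24.6 kHz, 60.4 kHz.
k=2: 67.1 kHz, 102.9 kHz.
k=3: 109.6 kHz, 145.4 kHz.
k=4: 152.1 kHz, 187.9 kHz.
Within [44.4 kHz, 132.6 kHz]: 60.4 kHz, 67.1 kHz, 102.9 kHz, 109.6 kHz.

60.4 kHz, 67.1 kHz, 102.9 kHz, 109.6 kHz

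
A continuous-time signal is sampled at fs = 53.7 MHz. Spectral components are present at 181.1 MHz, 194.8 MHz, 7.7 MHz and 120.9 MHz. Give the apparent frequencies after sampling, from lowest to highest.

7.7 MHz, 13.5 MHz, 20 MHz

fs/2 = 26.85 MHz.
181.1 MHz mod fs = 20 MHz.
20 MHz ≤ fs/2 = 26.85 MHz, appears at 20 MHz.
194.8 MHz mod fs = 33.7 MHz.
33.7 MHz > fs/2 = 26.85 MHz, folds to fs − 33.7 MHz = 20 MHz.
7.7 MHz ≤ fs/2 = 26.85 MHz, passes unchanged.
120.9 MHz mod fs = 13.5 MHz.
13.5 MHz ≤ fs/2 = 26.85 MHz, appears at 13.5 MHz.
Distinct values: {7.7 MHz, 13.5 MHz, 20 MHz}.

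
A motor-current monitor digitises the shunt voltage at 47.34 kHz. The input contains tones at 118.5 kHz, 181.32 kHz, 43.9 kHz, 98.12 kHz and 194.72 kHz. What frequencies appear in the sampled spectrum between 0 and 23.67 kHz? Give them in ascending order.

3.44 kHz, 5.36 kHz, 8.04 kHz, 23.52 kHz

fs/2 = 23.67 kHz.
118.5 kHz mod fs = 23.82 kHz.
23.82 kHz > fs/2 = 23.67 kHz, folds to fs − 23.82 kHz = 23.52 kHz.
181.32 kHz mod fs = 39.3 kHz.
39.3 kHz > fs/2 = 23.67 kHz, folds to fs − 39.3 kHz = 8.04 kHz.
43.9 kHz > fs/2 = 23.67 kHz, folds to fs − 43.9 kHz = 3.44 kHz.
98.12 kHz mod fs = 3.44 kHz.
3.44 kHz ≤ fs/2 = 23.67 kHz, appears at 3.44 kHz.
194.72 kHz mod fs = 5.36 kHz.
5.36 kHz ≤ fs/2 = 23.67 kHz, appears at 5.36 kHz.
Distinct values: {3.44 kHz, 5.36 kHz, 8.04 kHz, 23.52 kHz}.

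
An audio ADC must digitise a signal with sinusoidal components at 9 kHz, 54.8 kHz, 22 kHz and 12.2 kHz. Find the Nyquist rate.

Highest-frequency component: 54.8 kHz.
Nyquist rate = 2 × 54.8 kHz = 109.6 kHz.

109.6 kHz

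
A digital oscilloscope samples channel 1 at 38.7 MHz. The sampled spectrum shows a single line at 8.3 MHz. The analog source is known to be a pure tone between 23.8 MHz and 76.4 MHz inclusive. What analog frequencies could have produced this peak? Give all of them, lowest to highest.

30.4 MHz, 47 MHz, 69.1 MHz

Frequencies that alias to 8.3 MHz are k·fs ± 8.3 MHz for integer k ≥ 0.
k=0: 8.3 MHz.
k=1: 30.4 MHz, 47 MHz.
k=2: 69.1 MHz, 85.7 MHz.
k=3: 107.8 MHz, 124.4 MHz.
Within [23.8 MHz, 76.4 MHz]: 30.4 MHz, 47 MHz, 69.1 MHz.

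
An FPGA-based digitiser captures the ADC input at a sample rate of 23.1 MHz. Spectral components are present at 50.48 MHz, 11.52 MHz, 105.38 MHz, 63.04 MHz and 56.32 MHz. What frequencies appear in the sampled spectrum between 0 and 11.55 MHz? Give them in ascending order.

fs/2 = 11.55 MHz.
50.48 MHz mod fs = 4.28 MHz.
4.28 MHz ≤ fs/2 = 11.55 MHz, appears at 4.28 MHz.
11.52 MHz ≤ fs/2 = 11.55 MHz, passes unchanged.
105.38 MHz mod fs = 12.98 MHz.
12.98 MHz > fs/2 = 11.55 MHz, folds to fs − 12.98 MHz = 10.12 MHz.
63.04 MHz mod fs = 16.84 MHz.
16.84 MHz > fs/2 = 11.55 MHz, folds to fs − 16.84 MHz = 6.26 MHz.
56.32 MHz mod fs = 10.12 MHz.
10.12 MHz ≤ fs/2 = 11.55 MHz, appears at 10.12 MHz.
Distinct values: {4.28 MHz, 6.26 MHz, 10.12 MHz, 11.52 MHz}.

4.28 MHz, 6.26 MHz, 10.12 MHz, 11.52 MHz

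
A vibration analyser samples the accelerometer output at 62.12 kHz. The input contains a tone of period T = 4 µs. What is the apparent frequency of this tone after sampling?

T = 4 µs → f = 1/T = 250 kHz.
250 kHz mod fs = 1.52 kHz.
1.52 kHz ≤ fs/2 = 31.06 kHz, appears at 1.52 kHz.

1.52 kHz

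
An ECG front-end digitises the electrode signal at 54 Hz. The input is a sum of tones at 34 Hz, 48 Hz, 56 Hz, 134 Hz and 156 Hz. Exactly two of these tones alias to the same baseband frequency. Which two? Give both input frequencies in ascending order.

48 Hz, 156 Hz

fs/2 = 27 Hz.
34 Hz > fs/2 = 27 Hz, folds to fs − 34 Hz = 20 Hz.
48 Hz > fs/2 = 27 Hz, folds to fs − 48 Hz = 6 Hz.
56 Hz mod fs = 2 Hz.
2 Hz ≤ fs/2 = 27 Hz, appears at 2 Hz.
134 Hz mod fs = 26 Hz.
26 Hz ≤ fs/2 = 27 Hz, appears at 26 Hz.
156 Hz mod fs = 48 Hz.
48 Hz > fs/2 = 27 Hz, folds to fs − 48 Hz = 6 Hz.
48 Hz and 156 Hz both map to 6 Hz.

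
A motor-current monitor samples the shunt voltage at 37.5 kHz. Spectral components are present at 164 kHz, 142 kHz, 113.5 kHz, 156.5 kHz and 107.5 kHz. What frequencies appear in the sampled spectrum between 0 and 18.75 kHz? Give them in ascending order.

1 kHz, 5 kHz, 6.5 kHz, 8 kHz, 14 kHz

fs/2 = 18.75 kHz.
164 kHz mod fs = 14 kHz.
14 kHz ≤ fs/2 = 18.75 kHz, appears at 14 kHz.
142 kHz mod fs = 29.5 kHz.
29.5 kHz > fs/2 = 18.75 kHz, folds to fs − 29.5 kHz = 8 kHz.
113.5 kHz mod fs = 1 kHz.
1 kHz ≤ fs/2 = 18.75 kHz, appears at 1 kHz.
156.5 kHz mod fs = 6.5 kHz.
6.5 kHz ≤ fs/2 = 18.75 kHz, appears at 6.5 kHz.
107.5 kHz mod fs = 32.5 kHz.
32.5 kHz > fs/2 = 18.75 kHz, folds to fs − 32.5 kHz = 5 kHz.
Distinct values: {1 kHz, 5 kHz, 6.5 kHz, 8 kHz, 14 kHz}.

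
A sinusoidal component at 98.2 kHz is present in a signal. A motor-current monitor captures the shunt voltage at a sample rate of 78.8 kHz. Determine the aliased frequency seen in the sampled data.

19.4 kHz

98.2 kHz mod fs = 19.4 kHz.
19.4 kHz ≤ fs/2 = 39.4 kHz, appears at 19.4 kHz.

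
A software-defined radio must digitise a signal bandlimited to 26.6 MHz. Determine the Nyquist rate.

Nyquist rate = 2 × 26.6 MHz = 53.2 MHz.

53.2 MHz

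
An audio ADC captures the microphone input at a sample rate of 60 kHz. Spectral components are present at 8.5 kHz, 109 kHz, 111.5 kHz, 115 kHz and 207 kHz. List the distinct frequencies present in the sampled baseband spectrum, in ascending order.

5 kHz, 8.5 kHz, 11 kHz, 27 kHz

fs/2 = 30 kHz.
8.5 kHz ≤ fs/2 = 30 kHz, passes unchanged.
109 kHz mod fs = 49 kHz.
49 kHz > fs/2 = 30 kHz, folds to fs − 49 kHz = 11 kHz.
111.5 kHz mod fs = 51.5 kHz.
51.5 kHz > fs/2 = 30 kHz, folds to fs − 51.5 kHz = 8.5 kHz.
115 kHz mod fs = 55 kHz.
55 kHz > fs/2 = 30 kHz, folds to fs − 55 kHz = 5 kHz.
207 kHz mod fs = 27 kHz.
27 kHz ≤ fs/2 = 30 kHz, appears at 27 kHz.
Distinct values: {5 kHz, 8.5 kHz, 11 kHz, 27 kHz}.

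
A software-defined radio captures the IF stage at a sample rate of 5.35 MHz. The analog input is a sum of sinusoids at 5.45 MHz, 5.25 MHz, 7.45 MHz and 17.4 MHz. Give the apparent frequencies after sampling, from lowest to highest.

0.1 MHz, 1.35 MHz, 2.1 MHz

fs/2 = 2.675 MHz.
5.45 MHz mod fs = 0.1 MHz.
0.1 MHz ≤ fs/2 = 2.675 MHz, appears at 0.1 MHz.
5.25 MHz > fs/2 = 2.675 MHz, folds to fs − 5.25 MHz = 0.1 MHz.
7.45 MHz mod fs = 2.1 MHz.
2.1 MHz ≤ fs/2 = 2.675 MHz, appears at 2.1 MHz.
17.4 MHz mod fs = 1.35 MHz.
1.35 MHz ≤ fs/2 = 2.675 MHz, appears at 1.35 MHz.
Distinct values: {0.1 MHz, 1.35 MHz, 2.1 MHz}.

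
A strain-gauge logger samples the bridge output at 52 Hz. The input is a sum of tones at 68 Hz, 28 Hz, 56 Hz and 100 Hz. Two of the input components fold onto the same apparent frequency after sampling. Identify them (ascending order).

fs/2 = 26 Hz.
68 Hz mod fs = 16 Hz.
16 Hz ≤ fs/2 = 26 Hz, appears at 16 Hz.
28 Hz > fs/2 = 26 Hz, folds to fs − 28 Hz = 24 Hz.
56 Hz mod fs = 4 Hz.
4 Hz ≤ fs/2 = 26 Hz, appears at 4 Hz.
100 Hz mod fs = 48 Hz.
48 Hz > fs/2 = 26 Hz, folds to fs − 48 Hz = 4 Hz.
56 Hz and 100 Hz both map to 4 Hz.

56 Hz, 100 Hz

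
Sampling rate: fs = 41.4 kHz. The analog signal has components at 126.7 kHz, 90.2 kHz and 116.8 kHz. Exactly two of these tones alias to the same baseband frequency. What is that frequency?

7.4 kHz

fs/2 = 20.7 kHz.
126.7 kHz mod fs = 2.5 kHz.
2.5 kHz ≤ fs/2 = 20.7 kHz, appears at 2.5 kHz.
90.2 kHz mod fs = 7.4 kHz.
7.4 kHz ≤ fs/2 = 20.7 kHz, appears at 7.4 kHz.
116.8 kHz mod fs = 34 kHz.
34 kHz > fs/2 = 20.7 kHz, folds to fs − 34 kHz = 7.4 kHz.
90.2 kHz and 116.8 kHz both map to 7.4 kHz.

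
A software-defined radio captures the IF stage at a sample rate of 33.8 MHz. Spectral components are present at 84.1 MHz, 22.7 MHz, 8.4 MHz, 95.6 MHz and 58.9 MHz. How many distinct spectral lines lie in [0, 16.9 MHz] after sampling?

fs/2 = 16.9 MHz.
84.1 MHz mod fs = 16.5 MHz.
16.5 MHz ≤ fs/2 = 16.9 MHz, appears at 16.5 MHz.
22.7 MHz > fs/2 = 16.9 MHz, folds to fs − 22.7 MHz = 11.1 MHz.
8.4 MHz ≤ fs/2 = 16.9 MHz, passes unchanged.
95.6 MHz mod fs = 28 MHz.
28 MHz > fs/2 = 16.9 MHz, folds to fs − 28 MHz = 5.8 MHz.
58.9 MHz mod fs = 25.1 MHz.
25.1 MHz > fs/2 = 16.9 MHz, folds to fs − 25.1 MHz = 8.7 MHz.
Distinct values: {5.8 MHz, 8.4 MHz, 8.7 MHz, 11.1 MHz, 16.5 MHz} → 5.

5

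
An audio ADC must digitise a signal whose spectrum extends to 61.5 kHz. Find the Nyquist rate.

Nyquist rate = 2 × 61.5 kHz = 123 kHz.

123 kHz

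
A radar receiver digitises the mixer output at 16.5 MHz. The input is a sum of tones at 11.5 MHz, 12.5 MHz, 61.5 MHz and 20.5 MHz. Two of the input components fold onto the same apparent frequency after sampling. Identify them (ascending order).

fs/2 = 8.25 MHz.
11.5 MHz > fs/2 = 8.25 MHz, folds to fs − 11.5 MHz = 5 MHz.
12.5 MHz > fs/2 = 8.25 MHz, folds to fs − 12.5 MHz = 4 MHz.
61.5 MHz mod fs = 12 MHz.
12 MHz > fs/2 = 8.25 MHz, folds to fs − 12 MHz = 4.5 MHz.
20.5 MHz mod fs = 4 MHz.
4 MHz ≤ fs/2 = 8.25 MHz, appears at 4 MHz.
12.5 MHz and 20.5 MHz both map to 4 MHz.

12.5 MHz, 20.5 MHz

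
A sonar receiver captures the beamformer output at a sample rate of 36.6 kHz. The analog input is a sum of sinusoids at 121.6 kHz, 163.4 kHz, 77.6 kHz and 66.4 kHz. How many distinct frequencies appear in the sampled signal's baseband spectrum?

4

fs/2 = 18.3 kHz.
121.6 kHz mod fs = 11.8 kHz.
11.8 kHz ≤ fs/2 = 18.3 kHz, appears at 11.8 kHz.
163.4 kHz mod fs = 17 kHz.
17 kHz ≤ fs/2 = 18.3 kHz, appears at 17 kHz.
77.6 kHz mod fs = 4.4 kHz.
4.4 kHz ≤ fs/2 = 18.3 kHz, appears at 4.4 kHz.
66.4 kHz mod fs = 29.8 kHz.
29.8 kHz > fs/2 = 18.3 kHz, folds to fs − 29.8 kHz = 6.8 kHz.
Distinct values: {4.4 kHz, 6.8 kHz, 11.8 kHz, 17 kHz} → 4.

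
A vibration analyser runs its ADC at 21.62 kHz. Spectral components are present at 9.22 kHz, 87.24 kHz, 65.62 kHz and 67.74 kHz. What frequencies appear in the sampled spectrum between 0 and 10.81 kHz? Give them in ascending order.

0.76 kHz, 2.88 kHz, 9.22 kHz

fs/2 = 10.81 kHz.
9.22 kHz ≤ fs/2 = 10.81 kHz, passes unchanged.
87.24 kHz mod fs = 0.76 kHz.
0.76 kHz ≤ fs/2 = 10.81 kHz, appears at 0.76 kHz.
65.62 kHz mod fs = 0.76 kHz.
0.76 kHz ≤ fs/2 = 10.81 kHz, appears at 0.76 kHz.
67.74 kHz mod fs = 2.88 kHz.
2.88 kHz ≤ fs/2 = 10.81 kHz, appears at 2.88 kHz.
Distinct values: {0.76 kHz, 2.88 kHz, 9.22 kHz}.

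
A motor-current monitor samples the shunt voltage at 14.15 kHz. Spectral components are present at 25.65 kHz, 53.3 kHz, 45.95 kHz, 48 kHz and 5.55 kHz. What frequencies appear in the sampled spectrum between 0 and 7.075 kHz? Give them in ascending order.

fs/2 = 7.075 kHz.
25.65 kHz mod fs = 11.5 kHz.
11.5 kHz > fs/2 = 7.075 kHz, folds to fs − 11.5 kHz = 2.65 kHz.
53.3 kHz mod fs = 10.85 kHz.
10.85 kHz > fs/2 = 7.075 kHz, folds to fs − 10.85 kHz = 3.3 kHz.
45.95 kHz mod fs = 3.5 kHz.
3.5 kHz ≤ fs/2 = 7.075 kHz, appears at 3.5 kHz.
48 kHz mod fs = 5.55 kHz.
5.55 kHz ≤ fs/2 = 7.075 kHz, appears at 5.55 kHz.
5.55 kHz ≤ fs/2 = 7.075 kHz, passes unchanged.
Distinct values: {2.65 kHz, 3.3 kHz, 3.5 kHz, 5.55 kHz}.

2.65 kHz, 3.3 kHz, 3.5 kHz, 5.55 kHz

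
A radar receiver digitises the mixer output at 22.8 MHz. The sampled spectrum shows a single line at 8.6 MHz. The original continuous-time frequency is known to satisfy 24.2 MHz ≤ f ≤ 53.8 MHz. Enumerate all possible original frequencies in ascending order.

31.4 MHz, 37 MHz

Frequencies that alias to 8.6 MHz are k·fs ± 8.6 MHz for integer k ≥ 0.
k=0: 8.6 MHz.
k=1: 14.2 MHz, 31.4 MHz.
k=2: 37 MHz, 54.2 MHz.
k=3: 59.8 MHz, 77 MHz.
Within [24.2 MHz, 53.8 MHz]: 31.4 MHz, 37 MHz.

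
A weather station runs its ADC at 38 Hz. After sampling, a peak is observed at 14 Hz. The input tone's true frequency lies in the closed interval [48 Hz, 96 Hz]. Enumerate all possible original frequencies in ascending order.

52 Hz, 62 Hz, 90 Hz

Frequencies that alias to 14 Hz are k·fs ± 14 Hz for integer k ≥ 0.
k=0: 14 Hz.
k=1: 24 Hz, 52 Hz.
k=2: 62 Hz, 90 Hz.
k=3: 100 Hz, 128 Hz.
Within [48 Hz, 96 Hz]: 52 Hz, 62 Hz, 90 Hz.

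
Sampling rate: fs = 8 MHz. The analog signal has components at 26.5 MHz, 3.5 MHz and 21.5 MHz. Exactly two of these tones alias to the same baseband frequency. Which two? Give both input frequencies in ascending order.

fs/2 = 4 MHz.
26.5 MHz mod fs = 2.5 MHz.
2.5 MHz ≤ fs/2 = 4 MHz, appears at 2.5 MHz.
3.5 MHz ≤ fs/2 = 4 MHz, passes unchanged.
21.5 MHz mod fs = 5.5 MHz.
5.5 MHz > fs/2 = 4 MHz, folds to fs − 5.5 MHz = 2.5 MHz.
21.5 MHz and 26.5 MHz both map to 2.5 MHz.

21.5 MHz, 26.5 MHz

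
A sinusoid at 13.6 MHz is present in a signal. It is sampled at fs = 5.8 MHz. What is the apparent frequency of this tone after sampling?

2 MHz

13.6 MHz mod fs = 2 MHz.
2 MHz ≤ fs/2 = 2.9 MHz, appears at 2 MHz.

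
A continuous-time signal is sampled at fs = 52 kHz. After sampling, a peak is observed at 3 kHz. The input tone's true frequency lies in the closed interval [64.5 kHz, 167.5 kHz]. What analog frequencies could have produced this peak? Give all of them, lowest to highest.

Frequencies that alias to 3 kHz are k·fs ± 3 kHz for integer k ≥ 0.
k=0: 3 kHz.
k=1: 49 kHz, 55 kHz.
k=2: 101 kHz, 107 kHz.
k=3: 153 kHz, 159 kHz.
k=4: 205 kHz, 211 kHz.
Within [64.5 kHz, 167.5 kHz]: 101 kHz, 107 kHz, 153 kHz, 159 kHz.

101 kHz, 107 kHz, 153 kHz, 159 kHz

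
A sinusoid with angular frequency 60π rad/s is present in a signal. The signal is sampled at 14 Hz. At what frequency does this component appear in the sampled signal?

ω = 60π rad/s → f = ω/(2π) = 30 Hz.
30 Hz mod fs = 2 Hz.
2 Hz ≤ fs/2 = 7 Hz, appears at 2 Hz.

2 Hz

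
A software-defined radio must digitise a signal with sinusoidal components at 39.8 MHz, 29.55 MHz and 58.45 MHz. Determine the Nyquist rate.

Highest-frequency component: 58.45 MHz.
Nyquist rate = 2 × 58.45 MHz = 116.9 MHz.

116.9 MHz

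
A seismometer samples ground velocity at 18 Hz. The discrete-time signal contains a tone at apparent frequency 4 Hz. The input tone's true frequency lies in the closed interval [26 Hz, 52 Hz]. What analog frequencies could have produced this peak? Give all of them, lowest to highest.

Frequencies that alias to 4 Hz are k·fs ± 4 Hz for integer k ≥ 0.
k=0: 4 Hz.
k=1: 14 Hz, 22 Hz.
k=2: 32 Hz, 40 Hz.
k=3: 50 Hz, 58 Hz.
k=4: 68 Hz, 76 Hz.
Within [26 Hz, 52 Hz]: 32 Hz, 40 Hz, 50 Hz.

32 Hz, 40 Hz, 50 Hz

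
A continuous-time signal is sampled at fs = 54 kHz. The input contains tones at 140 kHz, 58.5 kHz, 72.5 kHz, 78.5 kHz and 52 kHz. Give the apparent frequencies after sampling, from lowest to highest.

2 kHz, 4.5 kHz, 18.5 kHz, 22 kHz, 24.5 kHz

fs/2 = 27 kHz.
140 kHz mod fs = 32 kHz.
32 kHz > fs/2 = 27 kHz, folds to fs − 32 kHz = 22 kHz.
58.5 kHz mod fs = 4.5 kHz.
4.5 kHz ≤ fs/2 = 27 kHz, appears at 4.5 kHz.
72.5 kHz mod fs = 18.5 kHz.
18.5 kHz ≤ fs/2 = 27 kHz, appears at 18.5 kHz.
78.5 kHz mod fs = 24.5 kHz.
24.5 kHz ≤ fs/2 = 27 kHz, appears at 24.5 kHz.
52 kHz > fs/2 = 27 kHz, folds to fs − 52 kHz = 2 kHz.
Distinct values: {2 kHz, 4.5 kHz, 18.5 kHz, 22 kHz, 24.5 kHz}.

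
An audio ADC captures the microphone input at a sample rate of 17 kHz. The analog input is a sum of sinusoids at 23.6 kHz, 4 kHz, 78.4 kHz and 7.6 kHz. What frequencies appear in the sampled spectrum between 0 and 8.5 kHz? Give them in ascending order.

4 kHz, 6.6 kHz, 7.6 kHz

fs/2 = 8.5 kHz.
23.6 kHz mod fs = 6.6 kHz.
6.6 kHz ≤ fs/2 = 8.5 kHz, appears at 6.6 kHz.
4 kHz ≤ fs/2 = 8.5 kHz, passes unchanged.
78.4 kHz mod fs = 10.4 kHz.
10.4 kHz > fs/2 = 8.5 kHz, folds to fs − 10.4 kHz = 6.6 kHz.
7.6 kHz ≤ fs/2 = 8.5 kHz, passes unchanged.
Distinct values: {4 kHz, 6.6 kHz, 7.6 kHz}.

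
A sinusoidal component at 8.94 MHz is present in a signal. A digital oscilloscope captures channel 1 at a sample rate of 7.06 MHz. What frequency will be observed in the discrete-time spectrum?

1.88 MHz

8.94 MHz mod fs = 1.88 MHz.
1.88 MHz ≤ fs/2 = 3.53 MHz, appears at 1.88 MHz.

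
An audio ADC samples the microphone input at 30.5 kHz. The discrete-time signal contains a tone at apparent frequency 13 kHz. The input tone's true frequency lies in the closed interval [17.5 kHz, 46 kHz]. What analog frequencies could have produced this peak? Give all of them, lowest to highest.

Frequencies that alias to 13 kHz are k·fs ± 13 kHz for integer k ≥ 0.
k=0: 13 kHz.
k=1: 17.5 kHz, 43.5 kHz.
k=2: 48 kHz, 74 kHz.
Within [17.5 kHz, 46 kHz]: 17.5 kHz, 43.5 kHz.

17.5 kHz, 43.5 kHz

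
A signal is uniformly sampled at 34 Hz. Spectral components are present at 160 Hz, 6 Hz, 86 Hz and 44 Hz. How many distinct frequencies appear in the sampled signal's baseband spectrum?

3

fs/2 = 17 Hz.
160 Hz mod fs = 24 Hz.
24 Hz > fs/2 = 17 Hz, folds to fs − 24 Hz = 10 Hz.
6 Hz ≤ fs/2 = 17 Hz, passes unchanged.
86 Hz mod fs = 18 Hz.
18 Hz > fs/2 = 17 Hz, folds to fs − 18 Hz = 16 Hz.
44 Hz mod fs = 10 Hz.
10 Hz ≤ fs/2 = 17 Hz, appears at 10 Hz.
Distinct values: {6 Hz, 10 Hz, 16 Hz} → 3.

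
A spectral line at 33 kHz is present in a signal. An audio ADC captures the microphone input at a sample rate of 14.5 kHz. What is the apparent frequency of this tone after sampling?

33 kHz mod fs = 4 kHz.
4 kHz ≤ fs/2 = 7.25 kHz, appears at 4 kHz.

4 kHz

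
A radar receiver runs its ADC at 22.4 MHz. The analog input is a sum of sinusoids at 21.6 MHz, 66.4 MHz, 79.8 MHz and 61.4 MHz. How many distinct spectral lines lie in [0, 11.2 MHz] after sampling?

fs/2 = 11.2 MHz.
21.6 MHz > fs/2 = 11.2 MHz, folds to fs − 21.6 MHz = 0.8 MHz.
66.4 MHz mod fs = 21.6 MHz.
21.6 MHz > fs/2 = 11.2 MHz, folds to fs − 21.6 MHz = 0.8 MHz.
79.8 MHz mod fs = 12.6 MHz.
12.6 MHz > fs/2 = 11.2 MHz, folds to fs − 12.6 MHz = 9.8 MHz.
61.4 MHz mod fs = 16.6 MHz.
16.6 MHz > fs/2 = 11.2 MHz, folds to fs − 16.6 MHz = 5.8 MHz.
Distinct values: {0.8 MHz, 5.8 MHz, 9.8 MHz} → 3.

3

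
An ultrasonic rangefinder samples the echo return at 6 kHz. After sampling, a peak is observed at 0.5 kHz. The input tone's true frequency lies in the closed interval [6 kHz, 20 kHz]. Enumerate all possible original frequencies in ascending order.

6.5 kHz, 11.5 kHz, 12.5 kHz, 17.5 kHz, 18.5 kHz

Frequencies that alias to 0.5 kHz are k·fs ± 0.5 kHz for integer k ≥ 0.
k=0: 0.5 kHz.
k=1: 5.5 kHz, 6.5 kHz.
k=2: 11.5 kHz, 12.5 kHz.
k=3: 17.5 kHz, 18.5 kHz.
k=4: 23.5 kHz, 24.5 kHz.
Within [6 kHz, 20 kHz]: 6.5 kHz, 11.5 kHz, 12.5 kHz, 17.5 kHz, 18.5 kHz.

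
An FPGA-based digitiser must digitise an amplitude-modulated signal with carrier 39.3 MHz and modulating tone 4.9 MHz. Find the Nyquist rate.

AM sidebands sit at fc ± fm = 34.4 MHz and 44.2 MHz.
Highest-frequency component: 44.2 MHz.
Nyquist rate = 2 × 44.2 MHz = 88.4 MHz.

88.4 MHz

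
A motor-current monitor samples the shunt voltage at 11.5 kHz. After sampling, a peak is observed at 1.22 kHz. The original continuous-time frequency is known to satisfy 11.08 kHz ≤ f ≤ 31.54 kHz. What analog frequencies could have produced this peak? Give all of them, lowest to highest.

12.72 kHz, 21.78 kHz, 24.22 kHz

Frequencies that alias to 1.22 kHz are k·fs ± 1.22 kHz for integer k ≥ 0.
k=0: 1.22 kHz.
k=1: 10.28 kHz, 12.72 kHz.
k=2: 21.78 kHz, 24.22 kHz.
k=3: 33.28 kHz, 35.72 kHz.
Within [11.08 kHz, 31.54 kHz]: 12.72 kHz, 21.78 kHz, 24.22 kHz.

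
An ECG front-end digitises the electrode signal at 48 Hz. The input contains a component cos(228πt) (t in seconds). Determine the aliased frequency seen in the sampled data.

ω = 228π rad/s → f = ω/(2π) = 114 Hz.
114 Hz mod fs = 18 Hz.
18 Hz ≤ fs/2 = 24 Hz, appears at 18 Hz.

18 Hz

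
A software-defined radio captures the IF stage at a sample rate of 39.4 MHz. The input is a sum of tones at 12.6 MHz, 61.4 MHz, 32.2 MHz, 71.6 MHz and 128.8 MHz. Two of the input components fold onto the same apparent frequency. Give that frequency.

7.2 MHz

fs/2 = 19.7 MHz.
12.6 MHz ≤ fs/2 = 19.7 MHz, passes unchanged.
61.4 MHz mod fs = 22 MHz.
22 MHz > fs/2 = 19.7 MHz, folds to fs − 22 MHz = 17.4 MHz.
32.2 MHz > fs/2 = 19.7 MHz, folds to fs − 32.2 MHz = 7.2 MHz.
71.6 MHz mod fs = 32.2 MHz.
32.2 MHz > fs/2 = 19.7 MHz, folds to fs − 32.2 MHz = 7.2 MHz.
128.8 MHz mod fs = 10.6 MHz.
10.6 MHz ≤ fs/2 = 19.7 MHz, appears at 10.6 MHz.
32.2 MHz and 71.6 MHz both map to 7.2 MHz.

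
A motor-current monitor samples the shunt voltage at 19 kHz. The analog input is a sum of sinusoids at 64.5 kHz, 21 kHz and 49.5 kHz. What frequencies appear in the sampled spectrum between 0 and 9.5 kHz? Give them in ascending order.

fs/2 = 9.5 kHz.
64.5 kHz mod fs = 7.5 kHz.
7.5 kHz ≤ fs/2 = 9.5 kHz, appears at 7.5 kHz.
21 kHz mod fs = 2 kHz.
2 kHz ≤ fs/2 = 9.5 kHz, appears at 2 kHz.
49.5 kHz mod fs = 11.5 kHz.
11.5 kHz > fs/2 = 9.5 kHz, folds to fs − 11.5 kHz = 7.5 kHz.
Distinct values: {2 kHz, 7.5 kHz}.

2 kHz, 7.5 kHz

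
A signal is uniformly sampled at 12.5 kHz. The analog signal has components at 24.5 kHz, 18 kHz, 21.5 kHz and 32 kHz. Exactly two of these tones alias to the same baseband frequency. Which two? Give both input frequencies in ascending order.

18 kHz, 32 kHz

fs/2 = 6.25 kHz.
24.5 kHz mod fs = 12 kHz.
12 kHz > fs/2 = 6.25 kHz, folds to fs − 12 kHz = 0.5 kHz.
18 kHz mod fs = 5.5 kHz.
5.5 kHz ≤ fs/2 = 6.25 kHz, appears at 5.5 kHz.
21.5 kHz mod fs = 9 kHz.
9 kHz > fs/2 = 6.25 kHz, folds to fs − 9 kHz = 3.5 kHz.
32 kHz mod fs = 7 kHz.
7 kHz > fs/2 = 6.25 kHz, folds to fs − 7 kHz = 5.5 kHz.
18 kHz and 32 kHz both map to 5.5 kHz.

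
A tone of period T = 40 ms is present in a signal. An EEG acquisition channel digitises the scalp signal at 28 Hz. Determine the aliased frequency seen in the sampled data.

3 Hz

T = 40 ms → f = 1/T = 25 Hz.
25 Hz > fs/2 = 14 Hz, folds to fs − 25 Hz = 3 Hz.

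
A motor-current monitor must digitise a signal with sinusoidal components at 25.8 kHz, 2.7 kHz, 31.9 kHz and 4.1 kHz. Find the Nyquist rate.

Highest-frequency component: 31.9 kHz.
Nyquist rate = 2 × 31.9 kHz = 63.8 kHz.

63.8 kHz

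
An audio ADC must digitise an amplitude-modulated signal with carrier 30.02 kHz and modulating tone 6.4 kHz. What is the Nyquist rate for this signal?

72.84 kHz

AM sidebands sit at fc ± fm = 23.62 kHz and 36.42 kHz.
Highest-frequency component: 36.42 kHz.
Nyquist rate = 2 × 36.42 kHz = 72.84 kHz.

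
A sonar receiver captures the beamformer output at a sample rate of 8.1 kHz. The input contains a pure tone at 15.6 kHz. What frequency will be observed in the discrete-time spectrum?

15.6 kHz mod fs = 7.5 kHz.
7.5 kHz > fs/2 = 4.05 kHz, folds to fs − 7.5 kHz = 0.6 kHz.

0.6 kHz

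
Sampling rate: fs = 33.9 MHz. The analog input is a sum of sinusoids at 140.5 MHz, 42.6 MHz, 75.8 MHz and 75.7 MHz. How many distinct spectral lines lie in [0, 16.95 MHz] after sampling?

4

fs/2 = 16.95 MHz.
140.5 MHz mod fs = 4.9 MHz.
4.9 MHz ≤ fs/2 = 16.95 MHz, appears at 4.9 MHz.
42.6 MHz mod fs = 8.7 MHz.
8.7 MHz ≤ fs/2 = 16.95 MHz, appears at 8.7 MHz.
75.8 MHz mod fs = 8 MHz.
8 MHz ≤ fs/2 = 16.95 MHz, appears at 8 MHz.
75.7 MHz mod fs = 7.9 MHz.
7.9 MHz ≤ fs/2 = 16.95 MHz, appears at 7.9 MHz.
Distinct values: {4.9 MHz, 7.9 MHz, 8 MHz, 8.7 MHz} → 4.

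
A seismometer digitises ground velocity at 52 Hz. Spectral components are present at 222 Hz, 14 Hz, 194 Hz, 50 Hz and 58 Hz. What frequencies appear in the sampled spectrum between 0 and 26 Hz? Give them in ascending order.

2 Hz, 6 Hz, 14 Hz

fs/2 = 26 Hz.
222 Hz mod fs = 14 Hz.
14 Hz ≤ fs/2 = 26 Hz, appears at 14 Hz.
14 Hz ≤ fs/2 = 26 Hz, passes unchanged.
194 Hz mod fs = 38 Hz.
38 Hz > fs/2 = 26 Hz, folds to fs − 38 Hz = 14 Hz.
50 Hz > fs/2 = 26 Hz, folds to fs − 50 Hz = 2 Hz.
58 Hz mod fs = 6 Hz.
6 Hz ≤ fs/2 = 26 Hz, appears at 6 Hz.
Distinct values: {2 Hz, 6 Hz, 14 Hz}.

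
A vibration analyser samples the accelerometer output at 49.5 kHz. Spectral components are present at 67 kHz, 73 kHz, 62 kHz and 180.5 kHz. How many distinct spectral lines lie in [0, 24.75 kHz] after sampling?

fs/2 = 24.75 kHz.
67 kHz mod fs = 17.5 kHz.
17.5 kHz ≤ fs/2 = 24.75 kHz, appears at 17.5 kHz.
73 kHz mod fs = 23.5 kHz.
23.5 kHz ≤ fs/2 = 24.75 kHz, appears at 23.5 kHz.
62 kHz mod fs = 12.5 kHz.
12.5 kHz ≤ fs/2 = 24.75 kHz, appears at 12.5 kHz.
180.5 kHz mod fs = 32 kHz.
32 kHz > fs/2 = 24.75 kHz, folds to fs − 32 kHz = 17.5 kHz.
Distinct values: {12.5 kHz, 17.5 kHz, 23.5 kHz} → 3.

3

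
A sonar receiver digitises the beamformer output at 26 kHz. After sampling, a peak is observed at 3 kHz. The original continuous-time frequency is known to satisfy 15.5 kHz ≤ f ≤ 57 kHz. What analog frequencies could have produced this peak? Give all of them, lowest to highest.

Frequencies that alias to 3 kHz are k·fs ± 3 kHz for integer k ≥ 0.
k=0: 3 kHz.
k=1: 23 kHz, 29 kHz.
k=2: 49 kHz, 55 kHz.
k=3: 75 kHz, 81 kHz.
Within [15.5 kHz, 57 kHz]: 23 kHz, 29 kHz, 49 kHz, 55 kHz.

23 kHz, 29 kHz, 49 kHz, 55 kHz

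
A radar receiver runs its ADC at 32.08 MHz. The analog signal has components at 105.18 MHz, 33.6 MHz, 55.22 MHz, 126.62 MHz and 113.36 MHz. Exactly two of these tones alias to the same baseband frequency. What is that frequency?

fs/2 = 16.04 MHz.
105.18 MHz mod fs = 8.94 MHz.
8.94 MHz ≤ fs/2 = 16.04 MHz, appears at 8.94 MHz.
33.6 MHz mod fs = 1.52 MHz.
1.52 MHz ≤ fs/2 = 16.04 MHz, appears at 1.52 MHz.
55.22 MHz mod fs = 23.14 MHz.
23.14 MHz > fs/2 = 16.04 MHz, folds to fs − 23.14 MHz = 8.94 MHz.
126.62 MHz mod fs = 30.38 MHz.
30.38 MHz > fs/2 = 16.04 MHz, folds to fs − 30.38 MHz = 1.7 MHz.
113.36 MHz mod fs = 17.12 MHz.
17.12 MHz > fs/2 = 16.04 MHz, folds to fs − 17.12 MHz = 14.96 MHz.
55.22 MHz and 105.18 MHz both map to 8.94 MHz.

8.94 MHz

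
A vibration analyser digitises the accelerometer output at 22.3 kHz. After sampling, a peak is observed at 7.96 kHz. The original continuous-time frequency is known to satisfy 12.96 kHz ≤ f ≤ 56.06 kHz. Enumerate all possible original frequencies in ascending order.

14.34 kHz, 30.26 kHz, 36.64 kHz, 52.56 kHz

Frequencies that alias to 7.96 kHz are k·fs ± 7.96 kHz for integer k ≥ 0.
k=0: 7.96 kHz.
k=1: 14.34 kHz, 30.26 kHz.
k=2: 36.64 kHz, 52.56 kHz.
k=3: 58.94 kHz, 74.86 kHz.
Within [12.96 kHz, 56.06 kHz]: 14.34 kHz, 30.26 kHz, 36.64 kHz, 52.56 kHz.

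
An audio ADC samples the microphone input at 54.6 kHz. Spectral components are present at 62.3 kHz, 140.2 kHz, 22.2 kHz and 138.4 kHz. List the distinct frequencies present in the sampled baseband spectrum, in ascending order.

fs/2 = 27.3 kHz.
62.3 kHz mod fs = 7.7 kHz.
7.7 kHz ≤ fs/2 = 27.3 kHz, appears at 7.7 kHz.
140.2 kHz mod fs = 31 kHz.
31 kHz > fs/2 = 27.3 kHz, folds to fs − 31 kHz = 23.6 kHz.
22.2 kHz ≤ fs/2 = 27.3 kHz, passes unchanged.
138.4 kHz mod fs = 29.2 kHz.
29.2 kHz > fs/2 = 27.3 kHz, folds to fs − 29.2 kHz = 25.4 kHz.
Distinct values: {7.7 kHz, 22.2 kHz, 23.6 kHz, 25.4 kHz}.

7.7 kHz, 22.2 kHz, 23.6 kHz, 25.4 kHz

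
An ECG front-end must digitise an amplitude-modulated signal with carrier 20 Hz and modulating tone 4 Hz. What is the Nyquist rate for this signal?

AM sidebands sit at fc ± fm = 16 Hz and 24 Hz.
Highest-frequency component: 24 Hz.
Nyquist rate = 2 × 24 Hz = 48 Hz.

48 Hz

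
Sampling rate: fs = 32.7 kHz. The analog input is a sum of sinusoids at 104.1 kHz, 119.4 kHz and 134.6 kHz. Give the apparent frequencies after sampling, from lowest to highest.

fs/2 = 16.35 kHz.
104.1 kHz mod fs = 6 kHz.
6 kHz ≤ fs/2 = 16.35 kHz, appears at 6 kHz.
119.4 kHz mod fs = 21.3 kHz.
21.3 kHz > fs/2 = 16.35 kHz, folds to fs − 21.3 kHz = 11.4 kHz.
134.6 kHz mod fs = 3.8 kHz.
3.8 kHz ≤ fs/2 = 16.35 kHz, appears at 3.8 kHz.
Distinct values: {3.8 kHz, 6 kHz, 11.4 kHz}.

3.8 kHz, 6 kHz, 11.4 kHz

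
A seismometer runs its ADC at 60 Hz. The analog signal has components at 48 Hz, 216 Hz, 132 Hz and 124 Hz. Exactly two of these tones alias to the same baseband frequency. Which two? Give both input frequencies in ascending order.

fs/2 = 30 Hz.
48 Hz > fs/2 = 30 Hz, folds to fs − 48 Hz = 12 Hz.
216 Hz mod fs = 36 Hz.
36 Hz > fs/2 = 30 Hz, folds to fs − 36 Hz = 24 Hz.
132 Hz mod fs = 12 Hz.
12 Hz ≤ fs/2 = 30 Hz, appears at 12 Hz.
124 Hz mod fs = 4 Hz.
4 Hz ≤ fs/2 = 30 Hz, appears at 4 Hz.
48 Hz and 132 Hz both map to 12 Hz.

48 Hz, 132 Hz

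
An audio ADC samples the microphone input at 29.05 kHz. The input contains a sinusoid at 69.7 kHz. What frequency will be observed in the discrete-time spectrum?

11.6 kHz

69.7 kHz mod fs = 11.6 kHz.
11.6 kHz ≤ fs/2 = 14.525 kHz, appears at 11.6 kHz.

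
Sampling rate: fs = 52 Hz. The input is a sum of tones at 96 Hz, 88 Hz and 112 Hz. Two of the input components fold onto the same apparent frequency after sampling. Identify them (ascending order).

96 Hz, 112 Hz

fs/2 = 26 Hz.
96 Hz mod fs = 44 Hz.
44 Hz > fs/2 = 26 Hz, folds to fs − 44 Hz = 8 Hz.
88 Hz mod fs = 36 Hz.
36 Hz > fs/2 = 26 Hz, folds to fs − 36 Hz = 16 Hz.
112 Hz mod fs = 8 Hz.
8 Hz ≤ fs/2 = 26 Hz, appears at 8 Hz.
96 Hz and 112 Hz both map to 8 Hz.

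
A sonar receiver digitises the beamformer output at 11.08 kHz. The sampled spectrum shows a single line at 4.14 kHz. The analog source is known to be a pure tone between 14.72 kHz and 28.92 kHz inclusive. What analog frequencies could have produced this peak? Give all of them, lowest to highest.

Frequencies that alias to 4.14 kHz are k·fs ± 4.14 kHz for integer k ≥ 0.
k=0: 4.14 kHz.
k=1: 6.94 kHz, 15.22 kHz.
k=2: 18.02 kHz, 26.3 kHz.
k=3: 29.1 kHz, 37.38 kHz.
Within [14.72 kHz, 28.92 kHz]: 15.22 kHz, 18.02 kHz, 26.3 kHz.

15.22 kHz, 18.02 kHz, 26.3 kHz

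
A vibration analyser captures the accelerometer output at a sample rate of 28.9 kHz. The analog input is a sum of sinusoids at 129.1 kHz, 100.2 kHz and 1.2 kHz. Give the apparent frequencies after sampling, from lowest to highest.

fs/2 = 14.45 kHz.
129.1 kHz mod fs = 13.5 kHz.
13.5 kHz ≤ fs/2 = 14.45 kHz, appears at 13.5 kHz.
100.2 kHz mod fs = 13.5 kHz.
13.5 kHz ≤ fs/2 = 14.45 kHz, appears at 13.5 kHz.
1.2 kHz ≤ fs/2 = 14.45 kHz, passes unchanged.
Distinct values: {1.2 kHz, 13.5 kHz}.

1.2 kHz, 13.5 kHz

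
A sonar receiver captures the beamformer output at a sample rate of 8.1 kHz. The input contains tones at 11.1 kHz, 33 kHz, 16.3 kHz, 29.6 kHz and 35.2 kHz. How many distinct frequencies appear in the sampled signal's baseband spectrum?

4

fs/2 = 4.05 kHz.
11.1 kHz mod fs = 3 kHz.
3 kHz ≤ fs/2 = 4.05 kHz, appears at 3 kHz.
33 kHz mod fs = 0.6 kHz.
0.6 kHz ≤ fs/2 = 4.05 kHz, appears at 0.6 kHz.
16.3 kHz mod fs = 0.1 kHz.
0.1 kHz ≤ fs/2 = 4.05 kHz, appears at 0.1 kHz.
29.6 kHz mod fs = 5.3 kHz.
5.3 kHz > fs/2 = 4.05 kHz, folds to fs − 5.3 kHz = 2.8 kHz.
35.2 kHz mod fs = 2.8 kHz.
2.8 kHz ≤ fs/2 = 4.05 kHz, appears at 2.8 kHz.
Distinct values: {0.1 kHz, 0.6 kHz, 2.8 kHz, 3 kHz} → 4.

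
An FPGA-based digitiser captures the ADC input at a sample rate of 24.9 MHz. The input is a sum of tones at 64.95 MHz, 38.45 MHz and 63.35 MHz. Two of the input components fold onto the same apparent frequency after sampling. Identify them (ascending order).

fs/2 = 12.45 MHz.
64.95 MHz mod fs = 15.15 MHz.
15.15 MHz > fs/2 = 12.45 MHz, folds to fs − 15.15 MHz = 9.75 MHz.
38.45 MHz mod fs = 13.55 MHz.
13.55 MHz > fs/2 = 12.45 MHz, folds to fs − 13.55 MHz = 11.35 MHz.
63.35 MHz mod fs = 13.55 MHz.
13.55 MHz > fs/2 = 12.45 MHz, folds to fs − 13.55 MHz = 11.35 MHz.
38.45 MHz and 63.35 MHz both map to 11.35 MHz.

38.45 MHz, 63.35 MHz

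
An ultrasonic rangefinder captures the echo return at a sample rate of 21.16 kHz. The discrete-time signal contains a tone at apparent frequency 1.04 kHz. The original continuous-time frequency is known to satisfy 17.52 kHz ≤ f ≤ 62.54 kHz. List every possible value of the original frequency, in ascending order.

20.12 kHz, 22.2 kHz, 41.28 kHz, 43.36 kHz, 62.44 kHz

Frequencies that alias to 1.04 kHz are k·fs ± 1.04 kHz for integer k ≥ 0.
k=0: 1.04 kHz.
k=1: 20.12 kHz, 22.2 kHz.
k=2: 41.28 kHz, 43.36 kHz.
k=3: 62.44 kHz, 64.52 kHz.
k=4: 83.6 kHz, 85.68 kHz.
Within [17.52 kHz, 62.54 kHz]: 20.12 kHz, 22.2 kHz, 41.28 kHz, 43.36 kHz, 62.44 kHz.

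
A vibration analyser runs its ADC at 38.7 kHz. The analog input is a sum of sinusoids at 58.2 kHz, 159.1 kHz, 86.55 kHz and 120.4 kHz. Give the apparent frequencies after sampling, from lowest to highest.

4.3 kHz, 9.15 kHz, 19.2 kHz

fs/2 = 19.35 kHz.
58.2 kHz mod fs = 19.5 kHz.
19.5 kHz > fs/2 = 19.35 kHz, folds to fs − 19.5 kHz = 19.2 kHz.
159.1 kHz mod fs = 4.3 kHz.
4.3 kHz ≤ fs/2 = 19.35 kHz, appears at 4.3 kHz.
86.55 kHz mod fs = 9.15 kHz.
9.15 kHz ≤ fs/2 = 19.35 kHz, appears at 9.15 kHz.
120.4 kHz mod fs = 4.3 kHz.
4.3 kHz ≤ fs/2 = 19.35 kHz, appears at 4.3 kHz.
Distinct values: {4.3 kHz, 9.15 kHz, 19.2 kHz}.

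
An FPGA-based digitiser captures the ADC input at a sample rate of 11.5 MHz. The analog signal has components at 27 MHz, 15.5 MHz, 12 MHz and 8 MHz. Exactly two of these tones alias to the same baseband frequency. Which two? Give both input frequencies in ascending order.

fs/2 = 5.75 MHz.
27 MHz mod fs = 4 MHz.
4 MHz ≤ fs/2 = 5.75 MHz, appears at 4 MHz.
15.5 MHz mod fs = 4 MHz.
4 MHz ≤ fs/2 = 5.75 MHz, appears at 4 MHz.
12 MHz mod fs = 0.5 MHz.
0.5 MHz ≤ fs/2 = 5.75 MHz, appears at 0.5 MHz.
8 MHz > fs/2 = 5.75 MHz, folds to fs − 8 MHz = 3.5 MHz.
15.5 MHz and 27 MHz both map to 4 MHz.

15.5 MHz, 27 MHz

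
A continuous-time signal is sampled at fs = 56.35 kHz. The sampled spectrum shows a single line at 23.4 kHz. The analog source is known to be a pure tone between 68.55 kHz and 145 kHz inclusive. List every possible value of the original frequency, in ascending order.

79.75 kHz, 89.3 kHz, 136.1 kHz

Frequencies that alias to 23.4 kHz are k·fs ± 23.4 kHz for integer k ≥ 0.
k=0: 23.4 kHz.
k=1: 32.95 kHz, 79.75 kHz.
k=2: 89.3 kHz, 136.1 kHz.
k=3: 145.65 kHz, 192.45 kHz.
Within [68.55 kHz, 145 kHz]: 79.75 kHz, 89.3 kHz, 136.1 kHz.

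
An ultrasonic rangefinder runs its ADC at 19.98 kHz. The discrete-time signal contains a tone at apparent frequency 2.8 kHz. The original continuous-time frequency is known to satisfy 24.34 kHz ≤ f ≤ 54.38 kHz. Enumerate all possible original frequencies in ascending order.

Frequencies that alias to 2.8 kHz are k·fs ± 2.8 kHz for integer k ≥ 0.
k=0: 2.8 kHz.
k=1: 17.18 kHz, 22.78 kHz.
k=2: 37.16 kHz, 42.76 kHz.
k=3: 57.14 kHz, 62.74 kHz.
Within [24.34 kHz, 54.38 kHz]: 37.16 kHz, 42.76 kHz.

37.16 kHz, 42.76 kHz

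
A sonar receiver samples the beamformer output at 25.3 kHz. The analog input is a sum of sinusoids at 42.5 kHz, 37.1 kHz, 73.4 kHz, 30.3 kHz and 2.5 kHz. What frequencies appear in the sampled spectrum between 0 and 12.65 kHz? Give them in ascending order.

fs/2 = 12.65 kHz.
42.5 kHz mod fs = 17.2 kHz.
17.2 kHz > fs/2 = 12.65 kHz, folds to fs − 17.2 kHz = 8.1 kHz.
37.1 kHz mod fs = 11.8 kHz.
11.8 kHz ≤ fs/2 = 12.65 kHz, appears at 11.8 kHz.
73.4 kHz mod fs = 22.8 kHz.
22.8 kHz > fs/2 = 12.65 kHz, folds to fs − 22.8 kHz = 2.5 kHz.
30.3 kHz mod fs = 5 kHz.
5 kHz ≤ fs/2 = 12.65 kHz, appears at 5 kHz.
2.5 kHz ≤ fs/2 = 12.65 kHz, passes unchanged.
Distinct values: {2.5 kHz, 5 kHz, 8.1 kHz, 11.8 kHz}.

2.5 kHz, 5 kHz, 8.1 kHz, 11.8 kHz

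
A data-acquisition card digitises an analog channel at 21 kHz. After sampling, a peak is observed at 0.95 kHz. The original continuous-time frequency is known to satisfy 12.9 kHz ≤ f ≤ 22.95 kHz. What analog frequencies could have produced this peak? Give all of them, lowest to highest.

20.05 kHz, 21.95 kHz

Frequencies that alias to 0.95 kHz are k·fs ± 0.95 kHz for integer k ≥ 0.
k=0: 0.95 kHz.
k=1: 20.05 kHz, 21.95 kHz.
k=2: 41.05 kHz, 42.95 kHz.
Within [12.9 kHz, 22.95 kHz]: 20.05 kHz, 21.95 kHz.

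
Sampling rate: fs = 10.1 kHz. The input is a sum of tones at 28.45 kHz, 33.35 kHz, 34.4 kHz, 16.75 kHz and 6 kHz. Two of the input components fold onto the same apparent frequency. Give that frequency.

4.1 kHz

fs/2 = 5.05 kHz.
28.45 kHz mod fs = 8.25 kHz.
8.25 kHz > fs/2 = 5.05 kHz, folds to fs − 8.25 kHz = 1.85 kHz.
33.35 kHz mod fs = 3.05 kHz.
3.05 kHz ≤ fs/2 = 5.05 kHz, appears at 3.05 kHz.
34.4 kHz mod fs = 4.1 kHz.
4.1 kHz ≤ fs/2 = 5.05 kHz, appears at 4.1 kHz.
16.75 kHz mod fs = 6.65 kHz.
6.65 kHz > fs/2 = 5.05 kHz, folds to fs − 6.65 kHz = 3.45 kHz.
6 kHz > fs/2 = 5.05 kHz, folds to fs − 6 kHz = 4.1 kHz.
6 kHz and 34.4 kHz both map to 4.1 kHz.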